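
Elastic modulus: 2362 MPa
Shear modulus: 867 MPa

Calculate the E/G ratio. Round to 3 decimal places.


E / G = 2362 / 867 = 2.724

2.724


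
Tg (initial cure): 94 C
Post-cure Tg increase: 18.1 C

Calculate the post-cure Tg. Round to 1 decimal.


Post-cure Tg = 94 + 18.1 = 112.1 C

112.1


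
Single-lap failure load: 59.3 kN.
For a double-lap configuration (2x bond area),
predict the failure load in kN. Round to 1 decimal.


Failure load = 59.3 * 2 = 118.6 kN

118.6


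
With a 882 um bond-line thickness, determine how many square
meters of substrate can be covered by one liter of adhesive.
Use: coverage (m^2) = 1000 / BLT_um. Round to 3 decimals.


Coverage = 1000 / 882 = 1.134 m^2

1.134


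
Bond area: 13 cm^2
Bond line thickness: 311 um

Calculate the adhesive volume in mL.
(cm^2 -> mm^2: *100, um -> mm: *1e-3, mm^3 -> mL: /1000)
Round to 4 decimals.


V = 13*100 * 311*1e-3 / 1000
= 0.4043 mL

0.4043


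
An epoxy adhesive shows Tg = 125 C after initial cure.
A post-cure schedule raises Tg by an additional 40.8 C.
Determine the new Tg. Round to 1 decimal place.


New Tg = 125 + 40.8
= 165.8 C

165.8


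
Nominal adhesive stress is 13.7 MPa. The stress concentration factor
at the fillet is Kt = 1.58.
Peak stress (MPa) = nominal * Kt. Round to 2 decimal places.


Peak = 13.7 * 1.58 = 21.65 MPa

21.65


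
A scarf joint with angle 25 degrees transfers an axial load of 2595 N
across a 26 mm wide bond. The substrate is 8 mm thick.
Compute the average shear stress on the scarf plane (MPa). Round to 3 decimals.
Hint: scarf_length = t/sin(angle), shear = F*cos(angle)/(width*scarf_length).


scarf_length = 8 / sin(25 deg) = 18.9296 mm
cos(25 deg) = 0.906308
shear stress = 2595 * 0.906308 / (26 * 18.9296)
= 4.779 MPa

4.779


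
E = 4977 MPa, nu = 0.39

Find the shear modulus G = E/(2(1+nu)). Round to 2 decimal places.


G = 4977 / (2 * 1.39)
= 1790.29 MPa

1790.29


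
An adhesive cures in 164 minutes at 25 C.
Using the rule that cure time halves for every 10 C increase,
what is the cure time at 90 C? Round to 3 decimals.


Factor = 2^((90 - 25) / 10) = 90.5097
Cure time = 164 / 90.5097
= 1.812 minutes

1.812


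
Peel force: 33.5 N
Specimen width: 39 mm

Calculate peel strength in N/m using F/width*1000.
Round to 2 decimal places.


Peel strength = 33.5 / 39 * 1000 = 858.97 N/m

858.97


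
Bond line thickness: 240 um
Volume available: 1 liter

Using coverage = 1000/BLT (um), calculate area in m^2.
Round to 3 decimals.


1 L = 1e6 mm^3, thickness = 240 um = 0.24 mm
Area = 1e6 / 0.24 mm^2 = (1e6 / 0.24) / 1e6 m^2 = 1000 / 240 m^2
= 4.167 m^2

4.167


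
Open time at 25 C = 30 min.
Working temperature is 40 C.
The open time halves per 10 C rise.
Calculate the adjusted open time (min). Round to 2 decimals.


factor = 2^((40 - 25) / 10) = 2.8284
ot = 30 / 2.8284 = 10.61 min

10.61


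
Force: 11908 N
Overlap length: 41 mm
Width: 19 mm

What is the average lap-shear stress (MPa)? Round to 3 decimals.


Average shear stress = F / (overlap * width)
= 11908 / (41 * 19)
= 15.286 MPa

15.286


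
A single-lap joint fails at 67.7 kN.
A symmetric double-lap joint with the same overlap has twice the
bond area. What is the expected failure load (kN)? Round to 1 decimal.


Double-lap load = 2 * 67.7 = 135.4 kN

135.4


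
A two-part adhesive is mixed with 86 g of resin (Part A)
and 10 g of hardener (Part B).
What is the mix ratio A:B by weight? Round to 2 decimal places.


Mix ratio = mass_A / mass_B
= 86 / 10
= 8.60

8.60


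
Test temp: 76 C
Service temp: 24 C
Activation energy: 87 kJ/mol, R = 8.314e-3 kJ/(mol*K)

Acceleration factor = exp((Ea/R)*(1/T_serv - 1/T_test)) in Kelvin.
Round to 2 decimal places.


AF = exp((87/0.008314)*(1/297.15 - 1/349.15))
= 189.57

189.57


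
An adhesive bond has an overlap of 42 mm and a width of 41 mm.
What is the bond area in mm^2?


Bond area = overlap * width
= 42 * 41
= 1722 mm^2

1722


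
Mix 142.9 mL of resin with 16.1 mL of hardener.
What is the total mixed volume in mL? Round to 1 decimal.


Total = 142.9 + 16.1 = 159.0 mL

159.0


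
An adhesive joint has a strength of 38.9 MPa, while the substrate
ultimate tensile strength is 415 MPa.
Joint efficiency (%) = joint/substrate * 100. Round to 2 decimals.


Efficiency = 38.9 / 415 * 100
= 9.37%

9.37


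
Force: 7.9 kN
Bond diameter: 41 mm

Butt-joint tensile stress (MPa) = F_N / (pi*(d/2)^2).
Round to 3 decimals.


F_N = 7.9 * 1000 = 7900.0 N
A = pi*(20.5)^2 = 1320.2543 mm^2
stress = 7900.0 / 1320.2543 = 5.984 MPa

5.984


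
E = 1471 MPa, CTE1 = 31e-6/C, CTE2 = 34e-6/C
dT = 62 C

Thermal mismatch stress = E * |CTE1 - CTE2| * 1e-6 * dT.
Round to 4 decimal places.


= 1471 * 3e-6 * 62
= 0.2736 MPa

0.2736


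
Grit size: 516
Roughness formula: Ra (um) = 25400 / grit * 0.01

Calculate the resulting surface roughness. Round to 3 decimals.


Ra = 25400 / 516 * 0.01
= 0.492 um

0.492


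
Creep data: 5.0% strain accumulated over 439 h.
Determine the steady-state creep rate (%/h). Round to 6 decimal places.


Rate = 5.0 / 439 = 0.011390 %/h

0.011390


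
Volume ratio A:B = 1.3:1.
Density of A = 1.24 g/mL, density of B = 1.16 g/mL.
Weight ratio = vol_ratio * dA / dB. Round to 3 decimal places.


Wt ratio = 1.3 * 1.24 / 1.16
= 1.390

1.390


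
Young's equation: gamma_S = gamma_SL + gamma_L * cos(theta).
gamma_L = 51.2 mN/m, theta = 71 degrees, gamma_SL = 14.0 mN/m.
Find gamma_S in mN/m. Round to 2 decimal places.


cos(71 deg) = 0.325568
gamma_S = 14.0 + 51.2 * 0.325568
= 30.67 mN/m

30.67


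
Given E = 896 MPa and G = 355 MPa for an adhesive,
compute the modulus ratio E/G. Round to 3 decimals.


E/G ratio = 896 / 355 = 2.524

2.524


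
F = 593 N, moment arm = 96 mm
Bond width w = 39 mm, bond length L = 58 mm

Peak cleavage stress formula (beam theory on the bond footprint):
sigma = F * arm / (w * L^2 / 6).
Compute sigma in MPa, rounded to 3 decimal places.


sigma = (593 * 96) / (39 * 3364 / 6)
= 56928 * 6 / 131196
= 341568 / 131196
= 2.603 MPa

2.603


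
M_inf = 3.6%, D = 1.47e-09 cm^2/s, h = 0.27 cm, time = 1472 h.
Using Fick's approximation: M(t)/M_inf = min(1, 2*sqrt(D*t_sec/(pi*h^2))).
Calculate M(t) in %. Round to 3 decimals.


t = 5299200 s
ratio = min(1, 2*sqrt(1.47e-09*5299200/(pi*0.0729)))
= 0.368855
M(t) = 3.6 * 0.368855 = 1.328%

1.328


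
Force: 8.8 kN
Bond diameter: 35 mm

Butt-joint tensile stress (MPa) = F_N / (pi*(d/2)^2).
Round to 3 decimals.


F_N = 8.8 * 1000 = 8800.0 N
A = pi*(17.5)^2 = 962.1128 mm^2
stress = 8800.0 / 962.1128 = 9.147 MPa

9.147


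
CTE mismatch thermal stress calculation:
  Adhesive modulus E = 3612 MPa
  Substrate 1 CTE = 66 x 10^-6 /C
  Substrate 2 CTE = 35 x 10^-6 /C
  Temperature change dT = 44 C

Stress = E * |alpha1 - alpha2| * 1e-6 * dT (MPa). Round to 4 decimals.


delta_alpha = |66 - 35| = 31 x 10^-6/C
Stress = 3612 * 31e-6 * 44
= 4.9268 MPa

4.9268


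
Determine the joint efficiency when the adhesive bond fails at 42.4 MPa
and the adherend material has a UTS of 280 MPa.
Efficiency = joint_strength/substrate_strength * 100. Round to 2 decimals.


Joint efficiency = 42.4 / 280 * 100
= 15.14%

15.14


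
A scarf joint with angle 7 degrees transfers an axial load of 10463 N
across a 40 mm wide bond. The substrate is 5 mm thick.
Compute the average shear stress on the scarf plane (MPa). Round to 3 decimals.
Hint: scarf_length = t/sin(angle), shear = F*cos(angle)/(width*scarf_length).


scarf_length = 5 / sin(7 deg) = 41.0275 mm
cos(7 deg) = 0.992546
shear stress = 10463 * 0.992546 / (40 * 41.0275)
= 6.328 MPa

6.328


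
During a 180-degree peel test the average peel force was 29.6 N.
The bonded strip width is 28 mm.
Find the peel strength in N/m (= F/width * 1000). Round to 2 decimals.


Peel strength = F/width * 1000
= 29.6 / 28 * 1000
= 1057.14 N/m

1057.14


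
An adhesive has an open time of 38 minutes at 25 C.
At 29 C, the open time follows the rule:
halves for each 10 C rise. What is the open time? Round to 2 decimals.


Factor = 2^((29-25)/10) = 1.3195
Open time = 38 / 1.3195 = 28.80 min

28.80


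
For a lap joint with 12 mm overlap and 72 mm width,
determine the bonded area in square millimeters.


Area = 12 * 72 = 864 mm^2

864


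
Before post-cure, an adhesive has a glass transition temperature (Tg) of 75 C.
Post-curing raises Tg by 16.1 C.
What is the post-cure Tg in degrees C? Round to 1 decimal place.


Tg_post = Tg_base + delta_Tg
= 75 + 16.1
= 91.1 C

91.1


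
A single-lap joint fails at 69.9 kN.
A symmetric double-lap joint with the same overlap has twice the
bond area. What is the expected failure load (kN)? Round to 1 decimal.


Double-lap load = 2 * 69.9 = 139.8 kN

139.8


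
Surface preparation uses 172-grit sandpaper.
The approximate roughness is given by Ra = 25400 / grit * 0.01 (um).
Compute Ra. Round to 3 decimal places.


Ra = 25400 / 172 * 0.01
= 254 / 172
= 1.477 um

1.477


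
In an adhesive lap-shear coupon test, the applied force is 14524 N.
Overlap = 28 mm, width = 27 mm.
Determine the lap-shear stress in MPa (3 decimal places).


stress = F / (overlap * width)
= 14524 / (28 * 27)
= 19.212 MPa

19.212


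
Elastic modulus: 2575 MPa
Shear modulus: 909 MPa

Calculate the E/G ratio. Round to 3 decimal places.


E / G = 2575 / 909 = 2.833

2.833


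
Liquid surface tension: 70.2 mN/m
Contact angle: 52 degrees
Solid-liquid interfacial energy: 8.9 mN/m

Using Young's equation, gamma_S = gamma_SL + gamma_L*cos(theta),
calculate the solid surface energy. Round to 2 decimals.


gamma_S = 8.9 + 70.2 * cos(52)
= 52.12 mN/m

52.12


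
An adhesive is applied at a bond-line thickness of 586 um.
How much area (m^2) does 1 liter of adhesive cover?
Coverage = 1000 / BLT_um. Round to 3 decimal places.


Coverage = 1000 / 586 = 1.706 m^2

1.706


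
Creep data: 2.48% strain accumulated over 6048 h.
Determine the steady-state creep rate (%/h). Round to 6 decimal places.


Rate = 2.48 / 6048 = 0.000410 %/h

0.000410


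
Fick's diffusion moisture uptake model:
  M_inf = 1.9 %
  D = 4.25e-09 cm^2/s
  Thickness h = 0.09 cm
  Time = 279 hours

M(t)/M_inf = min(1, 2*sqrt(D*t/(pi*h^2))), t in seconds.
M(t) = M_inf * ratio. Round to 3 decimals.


t_sec = 279 * 3600 = 1004400
ratio = 2*sqrt(4.25e-09*1004400/(pi*0.09^2))
= min(1, 0.819144)
= 0.819144
M(t) = 1.9 * 0.819144 = 1.556 %

1.556


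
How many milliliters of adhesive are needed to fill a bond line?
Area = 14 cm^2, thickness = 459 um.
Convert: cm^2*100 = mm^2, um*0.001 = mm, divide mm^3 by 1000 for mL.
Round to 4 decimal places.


= (14 * 100) * (459 * 0.001) / 1000
= 0.6426 mL

0.6426


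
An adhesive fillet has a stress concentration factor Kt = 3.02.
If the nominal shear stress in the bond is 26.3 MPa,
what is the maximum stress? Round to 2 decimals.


Max stress = 26.3 * 3.02 = 79.43 MPa

79.43


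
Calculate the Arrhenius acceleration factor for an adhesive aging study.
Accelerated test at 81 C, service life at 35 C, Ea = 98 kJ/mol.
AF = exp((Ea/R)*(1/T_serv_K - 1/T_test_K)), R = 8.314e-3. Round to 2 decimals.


T_test = 354.15 K, T_serv = 308.15 K
Ea/R = 98 / 0.008314 = 11787.35
AF = exp(11787.35 * (1/308.15 - 1/354.15))
= 143.81

143.81


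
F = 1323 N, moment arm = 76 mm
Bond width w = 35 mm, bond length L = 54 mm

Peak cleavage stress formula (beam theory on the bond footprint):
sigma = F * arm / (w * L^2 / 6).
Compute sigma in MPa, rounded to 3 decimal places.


sigma = (1323 * 76) / (35 * 2916 / 6)
= 100548 * 6 / 102060
= 603288 / 102060
= 5.911 MPa

5.911


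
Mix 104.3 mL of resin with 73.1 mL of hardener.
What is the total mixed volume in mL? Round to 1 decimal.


Total = 104.3 + 73.1 = 177.4 mL

177.4


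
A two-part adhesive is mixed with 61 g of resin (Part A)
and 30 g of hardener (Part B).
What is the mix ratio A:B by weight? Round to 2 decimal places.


Mix ratio = mass_A / mass_B
= 61 / 30
= 2.03

2.03


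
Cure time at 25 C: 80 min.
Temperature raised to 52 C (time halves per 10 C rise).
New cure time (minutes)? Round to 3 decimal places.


Acceleration factor = 2^(27/10) = 6.4980
New time = 80 / 6.4980 = 12.311 min

12.311


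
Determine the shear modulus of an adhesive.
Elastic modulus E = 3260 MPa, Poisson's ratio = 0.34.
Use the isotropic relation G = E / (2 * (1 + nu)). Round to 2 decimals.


G = 3260 / (2*(1+0.34)) = 3260 / 2.68
= 1216.42 MPa

1216.42


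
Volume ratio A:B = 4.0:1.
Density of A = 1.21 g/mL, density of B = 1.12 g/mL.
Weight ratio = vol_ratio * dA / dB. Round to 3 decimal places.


Wt ratio = 4.0 * 1.21 / 1.12
= 4.321

4.321


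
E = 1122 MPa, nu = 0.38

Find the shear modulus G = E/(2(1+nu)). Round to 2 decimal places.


G = 1122 / (2 * 1.38)
= 406.52 MPa

406.52


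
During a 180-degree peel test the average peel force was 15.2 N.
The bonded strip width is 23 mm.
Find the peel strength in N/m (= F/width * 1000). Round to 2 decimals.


Peel strength = F/width * 1000
= 15.2 / 23 * 1000
= 660.87 N/m

660.87


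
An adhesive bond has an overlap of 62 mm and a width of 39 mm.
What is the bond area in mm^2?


Bond area = overlap * width
= 62 * 39
= 2418 mm^2

2418


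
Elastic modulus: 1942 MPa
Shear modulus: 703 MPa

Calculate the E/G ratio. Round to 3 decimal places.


E / G = 1942 / 703 = 2.762

2.762


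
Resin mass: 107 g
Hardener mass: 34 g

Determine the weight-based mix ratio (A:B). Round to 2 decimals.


Ratio = 107 / 34 = 3.15

3.15


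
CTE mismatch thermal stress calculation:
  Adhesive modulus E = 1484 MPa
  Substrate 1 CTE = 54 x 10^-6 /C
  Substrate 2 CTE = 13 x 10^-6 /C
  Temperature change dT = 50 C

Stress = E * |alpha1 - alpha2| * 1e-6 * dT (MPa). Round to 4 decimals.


delta_alpha = |54 - 13| = 41 x 10^-6/C
Stress = 1484 * 41e-6 * 50
= 3.0422 MPa

3.0422


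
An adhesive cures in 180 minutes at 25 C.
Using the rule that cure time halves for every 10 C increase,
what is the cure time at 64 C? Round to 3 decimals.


Factor = 2^((64 - 25) / 10) = 14.9285
Cure time = 180 / 14.9285
= 12.057 minutes

12.057


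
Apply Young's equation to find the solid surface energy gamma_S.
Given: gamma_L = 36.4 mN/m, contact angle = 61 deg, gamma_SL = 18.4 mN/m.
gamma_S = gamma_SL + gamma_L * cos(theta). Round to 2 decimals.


theta_rad = 61 * pi/180 = 1.064651
gamma_S = 18.4 + 36.4 * cos(1.064651)
= 36.05 mN/m

36.05


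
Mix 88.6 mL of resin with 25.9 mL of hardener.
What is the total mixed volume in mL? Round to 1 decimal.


Total = 88.6 + 25.9 = 114.5 mL

114.5


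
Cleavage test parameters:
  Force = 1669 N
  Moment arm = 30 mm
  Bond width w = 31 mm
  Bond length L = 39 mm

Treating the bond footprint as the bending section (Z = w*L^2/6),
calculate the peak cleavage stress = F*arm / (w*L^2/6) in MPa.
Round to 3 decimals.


M = 1669 * 30 = 50070 N*mm
Z = 31 * 39^2 / 6 = 47151 / 6 mm^3
sigma = M / Z = 6 * 50070 / 47151 = 300420 / 47151
= 6.371 MPa

6.371


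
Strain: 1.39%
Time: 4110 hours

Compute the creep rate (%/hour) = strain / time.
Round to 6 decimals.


Creep rate = 1.39 / 4110
= 0.000338 %/h

0.000338


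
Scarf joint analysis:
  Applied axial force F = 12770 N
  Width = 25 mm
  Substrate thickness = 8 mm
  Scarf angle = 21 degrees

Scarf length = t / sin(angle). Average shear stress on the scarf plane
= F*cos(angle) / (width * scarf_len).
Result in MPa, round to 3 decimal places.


Scarf length = 8 / sin(21 deg) = 22.3234 mm
cos(21 deg) = 0.933580
Shear = 12770 * 0.933580 / (25 * 22.3234)
= 21.362 MPa

21.362


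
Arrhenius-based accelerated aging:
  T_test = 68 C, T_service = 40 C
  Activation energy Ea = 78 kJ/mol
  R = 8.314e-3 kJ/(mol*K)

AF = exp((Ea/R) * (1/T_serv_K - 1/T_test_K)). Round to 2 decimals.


T_test_K = 341.15, T_serv_K = 313.15
AF = exp((78/8.314e-3) * (1/313.15 - 1/341.15))
= 11.69

11.69


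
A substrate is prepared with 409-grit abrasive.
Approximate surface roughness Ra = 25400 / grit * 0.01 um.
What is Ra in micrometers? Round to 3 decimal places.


Ra = 25400 / 409 * 0.01 = 0.621 um

0.621


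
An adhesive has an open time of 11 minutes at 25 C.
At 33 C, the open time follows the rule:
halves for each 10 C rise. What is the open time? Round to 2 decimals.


Factor = 2^((33-25)/10) = 1.7411
Open time = 11 / 1.7411 = 6.32 min

6.32


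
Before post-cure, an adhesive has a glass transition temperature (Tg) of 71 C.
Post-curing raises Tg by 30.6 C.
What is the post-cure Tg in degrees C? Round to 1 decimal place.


Tg_post = Tg_base + delta_Tg
= 71 + 30.6
= 101.6 C

101.6


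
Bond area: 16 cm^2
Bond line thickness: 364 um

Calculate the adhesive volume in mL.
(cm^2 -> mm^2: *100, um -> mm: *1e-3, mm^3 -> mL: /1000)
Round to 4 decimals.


V = 16*100 * 364*1e-3 / 1000
= 0.5824 mL

0.5824


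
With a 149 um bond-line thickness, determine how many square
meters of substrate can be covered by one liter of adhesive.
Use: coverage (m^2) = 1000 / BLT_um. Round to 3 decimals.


Coverage = 1000 / 149 = 6.711 m^2

6.711


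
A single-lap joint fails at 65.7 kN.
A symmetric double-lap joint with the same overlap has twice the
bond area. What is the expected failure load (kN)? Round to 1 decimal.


Double-lap load = 2 * 65.7 = 131.4 kN

131.4


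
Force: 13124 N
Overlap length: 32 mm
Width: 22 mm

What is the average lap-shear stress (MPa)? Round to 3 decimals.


Average shear stress = F / (overlap * width)
= 13124 / (32 * 22)
= 18.642 MPa

18.642


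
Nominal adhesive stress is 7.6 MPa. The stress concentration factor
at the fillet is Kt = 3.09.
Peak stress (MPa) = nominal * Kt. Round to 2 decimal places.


Peak = 7.6 * 3.09 = 23.48 MPa

23.48


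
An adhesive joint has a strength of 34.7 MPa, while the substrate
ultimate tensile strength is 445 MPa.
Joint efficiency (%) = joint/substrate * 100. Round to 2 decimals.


Efficiency = 34.7 / 445 * 100
= 7.80%

7.80


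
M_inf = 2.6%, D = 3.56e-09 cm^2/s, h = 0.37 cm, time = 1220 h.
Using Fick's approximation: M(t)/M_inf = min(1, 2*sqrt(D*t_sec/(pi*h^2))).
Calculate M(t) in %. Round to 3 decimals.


t = 4392000 s
ratio = min(1, 2*sqrt(3.56e-09*4392000/(pi*0.1369)))
= 0.381337
M(t) = 2.6 * 0.381337 = 0.991%

0.991


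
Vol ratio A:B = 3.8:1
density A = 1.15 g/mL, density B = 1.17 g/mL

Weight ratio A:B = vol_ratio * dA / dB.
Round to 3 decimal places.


Weight ratio = 3.8 * 1.15 / 1.17
= 3.735

3.735


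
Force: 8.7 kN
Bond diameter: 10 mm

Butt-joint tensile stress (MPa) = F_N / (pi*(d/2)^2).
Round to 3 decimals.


F_N = 8.7 * 1000 = 8700.0 N
A = pi*(5.0)^2 = 78.5398 mm^2
stress = 8700.0 / 78.5398 = 110.772 MPa

110.772


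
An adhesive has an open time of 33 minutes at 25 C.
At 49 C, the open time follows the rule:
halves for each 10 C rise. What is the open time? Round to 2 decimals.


Factor = 2^((49-25)/10) = 5.2780
Open time = 33 / 5.2780 = 6.25 min

6.25


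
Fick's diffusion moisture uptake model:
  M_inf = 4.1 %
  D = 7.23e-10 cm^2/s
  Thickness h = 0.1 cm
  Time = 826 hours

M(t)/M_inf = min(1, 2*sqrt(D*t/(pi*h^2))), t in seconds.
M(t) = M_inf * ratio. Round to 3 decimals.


t_sec = 826 * 3600 = 2973600
ratio = 2*sqrt(7.23e-10*2973600/(pi*0.1^2))
= min(1, 0.523197)
= 0.523197
M(t) = 4.1 * 0.523197 = 2.145 %

2.145


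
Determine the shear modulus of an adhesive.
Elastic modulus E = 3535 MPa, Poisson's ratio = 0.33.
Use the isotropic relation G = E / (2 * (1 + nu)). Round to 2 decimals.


G = 3535 / (2*(1+0.33)) = 3535 / 2.66
= 1328.95 MPa

1328.95


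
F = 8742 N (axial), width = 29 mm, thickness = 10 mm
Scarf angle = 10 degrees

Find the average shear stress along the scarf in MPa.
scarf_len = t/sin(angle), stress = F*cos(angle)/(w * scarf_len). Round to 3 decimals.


scarf_len = 10/sin(10 deg) = 57.5877
cos(10 deg) = 0.984808
stress = 8742*0.984808/(29*57.5877) = 5.155 MPa

5.155


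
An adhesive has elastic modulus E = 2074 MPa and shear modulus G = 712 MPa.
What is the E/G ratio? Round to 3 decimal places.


E/G = 2074 / 712 = 2.913

2.913


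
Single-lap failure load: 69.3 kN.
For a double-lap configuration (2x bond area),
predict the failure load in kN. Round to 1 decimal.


Failure load = 69.3 * 2 = 138.6 kN

138.6


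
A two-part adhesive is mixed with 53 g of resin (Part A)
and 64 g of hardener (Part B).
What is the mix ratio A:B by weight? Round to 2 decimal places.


Mix ratio = mass_A / mass_B
= 53 / 64
= 0.83

0.83


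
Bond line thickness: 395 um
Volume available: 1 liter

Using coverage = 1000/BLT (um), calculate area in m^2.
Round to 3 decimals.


1 L = 1e6 mm^3, thickness = 395 um = 0.395 mm
Area = 1e6 / 0.395 mm^2 = (1e6 / 0.395) / 1e6 m^2 = 1000 / 395 m^2
= 2.532 m^2

2.532


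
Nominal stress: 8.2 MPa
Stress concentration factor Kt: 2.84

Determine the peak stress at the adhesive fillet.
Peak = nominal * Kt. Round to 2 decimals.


Peak stress = 8.2 * 2.84
= 23.29 MPa

23.29


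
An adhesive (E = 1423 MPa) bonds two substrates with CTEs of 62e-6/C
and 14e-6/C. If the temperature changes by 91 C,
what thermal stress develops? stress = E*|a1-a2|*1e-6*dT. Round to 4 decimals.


Stress = 1423 * |62 - 14| * 1e-6 * 91
= 6.2157 MPa

6.2157


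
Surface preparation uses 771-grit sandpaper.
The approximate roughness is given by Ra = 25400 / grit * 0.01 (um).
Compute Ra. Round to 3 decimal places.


Ra = 25400 / 771 * 0.01
= 254 / 771
= 0.329 um

0.329


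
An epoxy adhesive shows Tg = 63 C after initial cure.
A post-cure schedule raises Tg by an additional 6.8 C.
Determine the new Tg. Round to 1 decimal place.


New Tg = 63 + 6.8
= 69.8 C

69.8


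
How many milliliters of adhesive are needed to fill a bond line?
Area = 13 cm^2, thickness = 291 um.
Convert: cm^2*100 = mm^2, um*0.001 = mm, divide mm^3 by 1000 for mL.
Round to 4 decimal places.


= (13 * 100) * (291 * 0.001) / 1000
= 0.3783 mL

0.3783


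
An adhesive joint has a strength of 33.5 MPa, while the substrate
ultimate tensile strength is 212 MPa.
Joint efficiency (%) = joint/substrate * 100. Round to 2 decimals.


Efficiency = 33.5 / 212 * 100
= 15.80%

15.80


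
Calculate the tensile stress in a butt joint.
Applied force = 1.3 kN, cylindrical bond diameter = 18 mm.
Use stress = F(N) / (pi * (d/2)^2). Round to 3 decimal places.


A = pi * 9.0^2 = 254.4690 mm^2
sigma = 1300.0 / 254.4690 = 5.109 MPa

5.109


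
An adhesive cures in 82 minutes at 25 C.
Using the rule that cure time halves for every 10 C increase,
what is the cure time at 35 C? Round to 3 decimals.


Factor = 2^((35 - 25) / 10) = 2.0000
Cure time = 82 / 2.0000
= 41.000 minutes

41.000


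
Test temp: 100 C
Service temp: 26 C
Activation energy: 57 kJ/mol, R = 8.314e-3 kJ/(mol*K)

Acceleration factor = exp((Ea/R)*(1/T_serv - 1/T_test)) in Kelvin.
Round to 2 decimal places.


AF = exp((57/0.008314)*(1/299.15 - 1/373.15))
= 94.15

94.15


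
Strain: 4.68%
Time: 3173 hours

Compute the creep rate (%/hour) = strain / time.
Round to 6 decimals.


Creep rate = 4.68 / 3173
= 0.001475 %/h

0.001475


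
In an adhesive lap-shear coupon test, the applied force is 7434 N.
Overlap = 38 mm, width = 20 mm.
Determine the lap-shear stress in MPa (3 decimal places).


stress = F / (overlap * width)
= 7434 / (38 * 20)
= 9.782 MPa

9.782


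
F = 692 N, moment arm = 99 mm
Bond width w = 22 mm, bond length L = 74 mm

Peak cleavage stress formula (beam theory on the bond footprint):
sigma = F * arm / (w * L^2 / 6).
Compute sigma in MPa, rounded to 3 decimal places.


sigma = (692 * 99) / (22 * 5476 / 6)
= 68508 * 6 / 120472
= 411048 / 120472
= 3.412 MPa

3.412


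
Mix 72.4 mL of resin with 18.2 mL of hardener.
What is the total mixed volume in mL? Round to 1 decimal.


Total = 72.4 + 18.2 = 90.6 mL

90.6


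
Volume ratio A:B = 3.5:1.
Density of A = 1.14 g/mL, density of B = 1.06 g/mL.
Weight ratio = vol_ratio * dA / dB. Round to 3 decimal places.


Wt ratio = 3.5 * 1.14 / 1.06
= 3.764

3.764


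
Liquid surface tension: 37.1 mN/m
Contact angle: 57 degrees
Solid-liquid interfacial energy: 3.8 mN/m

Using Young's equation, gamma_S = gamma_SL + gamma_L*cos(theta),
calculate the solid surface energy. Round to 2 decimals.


gamma_S = 3.8 + 37.1 * cos(57)
= 24.01 mN/m

24.01


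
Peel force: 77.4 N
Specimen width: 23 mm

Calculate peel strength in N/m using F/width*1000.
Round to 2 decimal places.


Peel strength = 77.4 / 23 * 1000 = 3365.22 N/m

3365.22


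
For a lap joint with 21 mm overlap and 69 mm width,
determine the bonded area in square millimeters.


Area = 21 * 69 = 1449 mm^2

1449


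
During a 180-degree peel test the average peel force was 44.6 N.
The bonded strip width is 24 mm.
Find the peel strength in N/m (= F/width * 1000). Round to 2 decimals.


Peel strength = F/width * 1000
= 44.6 / 24 * 1000
= 1858.33 N/m

1858.33


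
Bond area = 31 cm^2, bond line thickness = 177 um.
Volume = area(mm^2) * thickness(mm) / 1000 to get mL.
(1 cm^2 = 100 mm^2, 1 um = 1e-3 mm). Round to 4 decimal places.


area_mm2 = 31 * 100 = 3100
blt_mm = 177 * 1e-3 = 0.177
vol_mm3 = 3100 * 0.177 = 548.7
vol_mL = 548.7 / 1000 = 0.5487 mL

0.5487


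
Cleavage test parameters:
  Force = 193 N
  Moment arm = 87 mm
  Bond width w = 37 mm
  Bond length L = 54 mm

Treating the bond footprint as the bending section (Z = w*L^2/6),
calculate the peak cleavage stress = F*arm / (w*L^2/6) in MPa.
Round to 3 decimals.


M = 193 * 87 = 16791 N*mm
Z = 37 * 54^2 / 6 = 107892 / 6 mm^3
sigma = M / Z = 6 * 16791 / 107892 = 100746 / 107892
= 0.934 MPa

0.934


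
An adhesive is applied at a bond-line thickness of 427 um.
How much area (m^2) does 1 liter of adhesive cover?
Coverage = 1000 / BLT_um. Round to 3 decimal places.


Coverage = 1000 / 427 = 2.342 m^2

2.342


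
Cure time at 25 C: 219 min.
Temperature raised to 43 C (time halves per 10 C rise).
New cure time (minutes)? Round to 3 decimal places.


Acceleration factor = 2^(18/10) = 3.4822
New time = 219 / 3.4822 = 62.891 min

62.891


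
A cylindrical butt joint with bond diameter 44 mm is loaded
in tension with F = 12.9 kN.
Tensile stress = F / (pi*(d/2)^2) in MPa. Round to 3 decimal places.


Area = pi * (44/2)^2 = 1520.5308 mm^2
Stress = 12.9*1000 / 1520.5308
= 8.484 MPa

8.484


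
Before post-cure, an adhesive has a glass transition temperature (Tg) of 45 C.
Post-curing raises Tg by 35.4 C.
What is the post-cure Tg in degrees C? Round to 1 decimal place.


Tg_post = Tg_base + delta_Tg
= 45 + 35.4
= 80.4 C

80.4


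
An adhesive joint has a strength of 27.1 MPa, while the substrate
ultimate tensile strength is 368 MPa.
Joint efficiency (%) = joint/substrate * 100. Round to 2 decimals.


Efficiency = 27.1 / 368 * 100
= 7.36%

7.36


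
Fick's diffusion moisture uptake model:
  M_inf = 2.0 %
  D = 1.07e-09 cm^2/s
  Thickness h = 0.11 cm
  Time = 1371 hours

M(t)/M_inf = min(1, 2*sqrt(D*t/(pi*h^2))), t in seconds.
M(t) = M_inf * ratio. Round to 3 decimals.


t_sec = 1371 * 3600 = 4935600
ratio = 2*sqrt(1.07e-09*4935600/(pi*0.11^2))
= min(1, 0.745460)
= 0.745460
M(t) = 2.0 * 0.745460 = 1.491 %

1.491


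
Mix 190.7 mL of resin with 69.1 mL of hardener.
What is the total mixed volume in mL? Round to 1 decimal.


Total = 190.7 + 69.1 = 259.8 mL

259.8


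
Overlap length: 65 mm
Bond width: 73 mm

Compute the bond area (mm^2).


Bond area = 65 * 73 = 4745 mm^2

4745


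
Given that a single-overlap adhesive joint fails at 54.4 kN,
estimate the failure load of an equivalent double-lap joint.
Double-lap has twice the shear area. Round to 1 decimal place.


Double-lap factor = 2
Expected load = 54.4 * 2 = 108.8 kN

108.8


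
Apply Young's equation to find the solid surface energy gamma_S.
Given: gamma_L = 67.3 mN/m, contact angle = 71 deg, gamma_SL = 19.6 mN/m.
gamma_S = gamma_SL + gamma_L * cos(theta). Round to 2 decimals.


theta_rad = 71 * pi/180 = 1.239184
gamma_S = 19.6 + 67.3 * cos(1.239184)
= 41.51 mN/m

41.51


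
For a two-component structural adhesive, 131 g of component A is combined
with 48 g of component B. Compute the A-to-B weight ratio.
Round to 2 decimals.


Weight ratio A:B = 131 / 48
= 2.73

2.73


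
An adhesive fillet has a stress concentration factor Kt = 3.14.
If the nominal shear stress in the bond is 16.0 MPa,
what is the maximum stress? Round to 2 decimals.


Max stress = 16.0 * 3.14 = 50.24 MPa

50.24


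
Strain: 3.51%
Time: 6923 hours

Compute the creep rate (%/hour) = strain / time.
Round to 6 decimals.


Creep rate = 3.51 / 6923
= 0.000507 %/h

0.000507


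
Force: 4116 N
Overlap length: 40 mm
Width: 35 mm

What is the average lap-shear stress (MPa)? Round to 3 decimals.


Average shear stress = F / (overlap * width)
= 4116 / (40 * 35)
= 2.940 MPa

2.940


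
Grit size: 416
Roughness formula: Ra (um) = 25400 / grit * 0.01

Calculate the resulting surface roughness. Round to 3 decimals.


Ra = 25400 / 416 * 0.01
= 0.611 um

0.611


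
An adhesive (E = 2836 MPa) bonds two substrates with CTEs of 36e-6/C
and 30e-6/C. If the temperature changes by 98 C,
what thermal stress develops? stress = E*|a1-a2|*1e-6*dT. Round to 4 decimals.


Stress = 2836 * |36 - 30| * 1e-6 * 98
= 1.6676 MPa

1.6676


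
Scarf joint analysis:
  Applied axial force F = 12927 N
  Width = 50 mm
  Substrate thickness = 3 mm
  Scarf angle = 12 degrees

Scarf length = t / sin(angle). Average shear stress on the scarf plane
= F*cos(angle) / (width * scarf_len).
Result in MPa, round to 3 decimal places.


Scarf length = 3 / sin(12 deg) = 14.4292 mm
cos(12 deg) = 0.978148
Shear = 12927 * 0.978148 / (50 * 14.4292)
= 17.526 MPa

17.526


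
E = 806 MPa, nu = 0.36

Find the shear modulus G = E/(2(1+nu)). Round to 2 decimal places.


G = 806 / (2 * 1.36)
= 296.32 MPa

296.32


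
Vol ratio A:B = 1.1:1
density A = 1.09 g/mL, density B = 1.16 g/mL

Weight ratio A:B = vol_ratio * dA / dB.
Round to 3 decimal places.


Weight ratio = 1.1 * 1.09 / 1.16
= 1.034

1.034


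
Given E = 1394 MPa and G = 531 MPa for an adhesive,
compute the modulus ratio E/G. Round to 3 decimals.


E/G ratio = 1394 / 531 = 2.625

2.625


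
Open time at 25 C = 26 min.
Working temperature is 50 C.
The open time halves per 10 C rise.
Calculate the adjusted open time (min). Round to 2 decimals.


factor = 2^((50 - 25) / 10) = 5.6569
ot = 26 / 5.6569 = 4.60 min

4.60


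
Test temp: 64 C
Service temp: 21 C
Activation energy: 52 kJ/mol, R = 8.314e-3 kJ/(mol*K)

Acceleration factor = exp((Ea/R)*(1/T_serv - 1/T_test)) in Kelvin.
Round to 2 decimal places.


AF = exp((52/0.008314)*(1/294.15 - 1/337.15))
= 15.06

15.06


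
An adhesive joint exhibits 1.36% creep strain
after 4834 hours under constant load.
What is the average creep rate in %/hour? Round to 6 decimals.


Creep rate = strain / time
= 1.36 / 4834
= 0.000281 %/h

0.000281


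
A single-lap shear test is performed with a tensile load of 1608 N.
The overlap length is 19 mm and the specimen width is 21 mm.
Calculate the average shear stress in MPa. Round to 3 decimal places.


Shear stress = F / (overlap * width)
= 1608 / (19 * 21)
= 1608 / 399
= 4.030 MPa

4.030


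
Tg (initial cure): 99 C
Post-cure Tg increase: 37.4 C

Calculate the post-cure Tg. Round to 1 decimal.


Post-cure Tg = 99 + 37.4 = 136.4 C

136.4


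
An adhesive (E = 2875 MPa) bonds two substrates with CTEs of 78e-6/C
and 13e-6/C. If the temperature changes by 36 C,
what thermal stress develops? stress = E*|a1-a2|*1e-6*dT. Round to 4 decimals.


Stress = 2875 * |78 - 13| * 1e-6 * 36
= 6.7275 MPa

6.7275


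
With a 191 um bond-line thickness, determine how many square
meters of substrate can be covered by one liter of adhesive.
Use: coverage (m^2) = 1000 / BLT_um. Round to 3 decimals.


Coverage = 1000 / 191 = 5.236 m^2

5.236


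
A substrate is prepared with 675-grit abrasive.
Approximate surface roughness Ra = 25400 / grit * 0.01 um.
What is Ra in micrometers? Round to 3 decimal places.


Ra = 25400 / 675 * 0.01 = 0.376 um

0.376


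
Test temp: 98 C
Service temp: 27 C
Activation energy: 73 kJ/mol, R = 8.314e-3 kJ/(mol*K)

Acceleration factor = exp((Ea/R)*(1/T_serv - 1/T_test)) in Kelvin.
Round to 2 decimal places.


AF = exp((73/0.008314)*(1/300.15 - 1/371.15))
= 269.37

269.37


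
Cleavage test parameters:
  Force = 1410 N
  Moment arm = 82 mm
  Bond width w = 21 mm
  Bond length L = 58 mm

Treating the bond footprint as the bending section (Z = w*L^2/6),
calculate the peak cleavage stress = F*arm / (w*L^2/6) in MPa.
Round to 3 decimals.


M = 1410 * 82 = 115620 N*mm
Z = 21 * 58^2 / 6 = 70644 / 6 mm^3
sigma = M / Z = 6 * 115620 / 70644 = 693720 / 70644
= 9.820 MPa

9.820


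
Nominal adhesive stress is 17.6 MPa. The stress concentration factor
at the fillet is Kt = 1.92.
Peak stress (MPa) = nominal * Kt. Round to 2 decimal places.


Peak = 17.6 * 1.92 = 33.79 MPa

33.79


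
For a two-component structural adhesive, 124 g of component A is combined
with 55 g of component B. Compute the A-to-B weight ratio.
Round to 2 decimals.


Weight ratio A:B = 124 / 55
= 2.25

2.25


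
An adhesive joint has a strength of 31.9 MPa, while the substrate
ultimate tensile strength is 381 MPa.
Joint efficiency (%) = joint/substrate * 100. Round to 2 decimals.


Efficiency = 31.9 / 381 * 100
= 8.37%

8.37


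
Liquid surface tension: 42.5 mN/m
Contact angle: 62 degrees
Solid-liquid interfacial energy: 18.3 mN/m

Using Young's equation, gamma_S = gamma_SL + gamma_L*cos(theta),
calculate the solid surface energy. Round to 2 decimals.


gamma_S = 18.3 + 42.5 * cos(62)
= 38.25 mN/m

38.25


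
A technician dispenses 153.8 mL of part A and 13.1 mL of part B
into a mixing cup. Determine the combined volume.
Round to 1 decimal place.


Combined volume = 153.8 + 13.1
= 166.9 mL

166.9


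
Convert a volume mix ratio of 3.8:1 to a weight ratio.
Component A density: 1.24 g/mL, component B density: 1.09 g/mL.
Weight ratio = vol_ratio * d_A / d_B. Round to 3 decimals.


= 3.8 * 1.24 / 1.09 = 4.323

4.323


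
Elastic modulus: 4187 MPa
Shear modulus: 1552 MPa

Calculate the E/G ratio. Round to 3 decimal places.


E / G = 4187 / 1552 = 2.698

2.698


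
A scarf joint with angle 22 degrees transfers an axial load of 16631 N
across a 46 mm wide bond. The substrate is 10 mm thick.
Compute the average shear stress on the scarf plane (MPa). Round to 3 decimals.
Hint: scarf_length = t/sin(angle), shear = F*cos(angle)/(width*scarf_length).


scarf_length = 10 / sin(22 deg) = 26.6947 mm
cos(22 deg) = 0.927184
shear stress = 16631 * 0.927184 / (46 * 26.6947)
= 12.557 MPa

12.557


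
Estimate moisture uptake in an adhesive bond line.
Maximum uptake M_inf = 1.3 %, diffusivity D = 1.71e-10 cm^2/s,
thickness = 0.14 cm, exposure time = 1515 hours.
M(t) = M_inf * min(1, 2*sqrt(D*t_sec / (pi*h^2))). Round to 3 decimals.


Convert time: 1515 h = 5454000 s
ratio = min(1, 2*sqrt(1.71e-10*5454000/(pi*0.14^2)))
= 0.246140
M(t) = 1.3 * 0.246140 = 0.320%

0.320


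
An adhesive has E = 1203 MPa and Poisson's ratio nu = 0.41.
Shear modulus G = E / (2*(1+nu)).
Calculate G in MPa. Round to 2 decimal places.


G = 1203 / (2*(1+0.41))
= 1203 / 2.82
= 426.60 MPa

426.60


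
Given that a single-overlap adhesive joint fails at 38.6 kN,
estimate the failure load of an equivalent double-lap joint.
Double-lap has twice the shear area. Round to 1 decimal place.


Double-lap factor = 2
Expected load = 38.6 * 2 = 77.2 kN

77.2


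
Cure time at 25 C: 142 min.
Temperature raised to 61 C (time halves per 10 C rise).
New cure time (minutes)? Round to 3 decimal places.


Acceleration factor = 2^(36/10) = 12.1257
New time = 142 / 12.1257 = 11.711 min

11.711


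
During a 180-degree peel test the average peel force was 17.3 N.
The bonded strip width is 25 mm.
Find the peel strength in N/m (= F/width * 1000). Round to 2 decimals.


Peel strength = F/width * 1000
= 17.3 / 25 * 1000
= 692.00 N/m

692.00


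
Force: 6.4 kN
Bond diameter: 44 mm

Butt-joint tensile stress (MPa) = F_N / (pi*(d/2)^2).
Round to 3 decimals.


F_N = 6.4 * 1000 = 6400.0 N
A = pi*(22.0)^2 = 1520.5308 mm^2
stress = 6400.0 / 1520.5308 = 4.209 MPa

4.209


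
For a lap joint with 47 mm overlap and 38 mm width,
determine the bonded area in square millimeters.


Area = 47 * 38 = 1786 mm^2

1786


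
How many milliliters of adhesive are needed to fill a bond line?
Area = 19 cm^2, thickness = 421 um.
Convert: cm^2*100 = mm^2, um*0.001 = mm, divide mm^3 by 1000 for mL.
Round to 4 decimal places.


= (19 * 100) * (421 * 0.001) / 1000
= 0.7999 mL

0.7999


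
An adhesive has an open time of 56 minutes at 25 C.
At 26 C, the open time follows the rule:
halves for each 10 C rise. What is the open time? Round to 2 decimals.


Factor = 2^((26-25)/10) = 1.0718
Open time = 56 / 1.0718 = 52.25 min

52.25


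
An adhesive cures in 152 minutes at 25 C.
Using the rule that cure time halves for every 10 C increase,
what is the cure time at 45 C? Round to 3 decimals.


Factor = 2^((45 - 25) / 10) = 4.0000
Cure time = 152 / 4.0000
= 38.000 minutes

38.000


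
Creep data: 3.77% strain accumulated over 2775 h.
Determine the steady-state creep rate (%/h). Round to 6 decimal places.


Rate = 3.77 / 2775 = 0.001359 %/h

0.001359


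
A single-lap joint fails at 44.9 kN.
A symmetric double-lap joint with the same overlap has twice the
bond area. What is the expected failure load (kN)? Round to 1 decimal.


Double-lap load = 2 * 44.9 = 89.8 kN

89.8


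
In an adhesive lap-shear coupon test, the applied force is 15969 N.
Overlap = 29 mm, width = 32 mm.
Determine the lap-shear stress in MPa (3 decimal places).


stress = F / (overlap * width)
= 15969 / (29 * 32)
= 17.208 MPa

17.208


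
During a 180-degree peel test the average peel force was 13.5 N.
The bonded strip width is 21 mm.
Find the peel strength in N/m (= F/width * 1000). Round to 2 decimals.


Peel strength = F/width * 1000
= 13.5 / 21 * 1000
= 642.86 N/m

642.86


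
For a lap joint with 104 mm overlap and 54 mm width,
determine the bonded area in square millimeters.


Area = 104 * 54 = 5616 mm^2

5616


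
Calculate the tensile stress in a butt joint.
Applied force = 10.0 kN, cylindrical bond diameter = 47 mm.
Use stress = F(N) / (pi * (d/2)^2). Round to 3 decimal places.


A = pi * 23.5^2 = 1734.9445 mm^2
sigma = 10000.0 / 1734.9445 = 5.764 MPa

5.764


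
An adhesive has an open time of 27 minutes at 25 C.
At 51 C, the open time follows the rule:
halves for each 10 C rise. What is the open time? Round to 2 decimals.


Factor = 2^((51-25)/10) = 6.0629
Open time = 27 / 6.0629 = 4.45 min

4.45


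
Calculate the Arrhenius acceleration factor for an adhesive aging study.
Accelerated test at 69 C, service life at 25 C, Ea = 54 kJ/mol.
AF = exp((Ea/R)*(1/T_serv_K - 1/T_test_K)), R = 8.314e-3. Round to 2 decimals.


T_test = 342.15 K, T_serv = 298.15 K
Ea/R = 54 / 0.008314 = 6495.07
AF = exp(6495.07 * (1/298.15 - 1/342.15))
= 16.47

16.47


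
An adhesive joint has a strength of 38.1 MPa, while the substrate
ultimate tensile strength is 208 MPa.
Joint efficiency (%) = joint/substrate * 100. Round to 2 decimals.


Efficiency = 38.1 / 208 * 100
= 18.32%

18.32


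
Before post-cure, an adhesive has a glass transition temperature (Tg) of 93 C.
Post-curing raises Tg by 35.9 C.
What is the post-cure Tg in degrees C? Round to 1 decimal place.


Tg_post = Tg_base + delta_Tg
= 93 + 35.9
= 128.9 C

128.9


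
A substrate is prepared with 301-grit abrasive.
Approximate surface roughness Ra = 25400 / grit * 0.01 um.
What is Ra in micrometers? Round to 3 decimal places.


Ra = 25400 / 301 * 0.01 = 0.844 um

0.844
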